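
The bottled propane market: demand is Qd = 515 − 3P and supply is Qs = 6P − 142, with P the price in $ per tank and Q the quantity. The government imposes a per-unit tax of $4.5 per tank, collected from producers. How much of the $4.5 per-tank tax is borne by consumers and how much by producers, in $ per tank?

Consumers bear $3 per tank; producers bear $1.5 per tank.

Before the tax: set 515 − 3P = 6P − 142 → P* = $73, Q* = 296.
With the tax collected from producers, supply shifts: Qs = 6(P − 4.5) − 142.
Solving gives Q = 287 with consumers paying $76 and producers receiving $71.5 (the $4.5 wedge).
Burden on consumers: $3; on producers: $1.5. (They sum to $4.5.)
The less price-elastic side of the market bears the larger share of a per-unit tax.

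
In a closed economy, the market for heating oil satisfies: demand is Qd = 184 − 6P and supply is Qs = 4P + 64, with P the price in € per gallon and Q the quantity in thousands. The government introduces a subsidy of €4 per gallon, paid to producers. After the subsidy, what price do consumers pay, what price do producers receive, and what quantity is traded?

Without the subsidy, 184 − 6P = 4P + 64 gives 10P = 120, so P* = €12 and Q* = 112.
With a per-unit subsidy paid to producers, each receives P + 4 per unit sold, so supply becomes Qs = 4(P + 4) + 64.
Solving gives Q = 121.6 with consumers paying €10.4 and producers receiving €14.4 (the €4 wedge).

Consumers pay €10.4; producers receive €14.4; quantity = 121.6.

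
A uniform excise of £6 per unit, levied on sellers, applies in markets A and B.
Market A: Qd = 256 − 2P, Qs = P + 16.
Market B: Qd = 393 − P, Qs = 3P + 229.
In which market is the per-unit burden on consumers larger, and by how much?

Market B, by £2.5.

Market A: pre-tax P* = £80, Q* = 96; post-tax Q = 92; per-unit burden on consumers = £2.
Market B: pre-tax P* = £41, Q* = 352; post-tax Q = 347.5; per-unit burden on consumers = £4.5.
Difference: £2 vs £4.5 → market B is larger by £2.5.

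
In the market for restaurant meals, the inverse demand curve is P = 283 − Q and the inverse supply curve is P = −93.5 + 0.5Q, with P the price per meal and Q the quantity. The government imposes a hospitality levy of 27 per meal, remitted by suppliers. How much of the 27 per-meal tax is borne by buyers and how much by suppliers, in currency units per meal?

Buyers bear 18 per meal; suppliers bear 9 per meal.

Inverting to Q(P) form: Qd = 283 − P; Qs = 2P + 187.
Before the tax: set 283 − P = 2P + 187 → P* = 32, Q* = 251.
With the tax collected from suppliers, supply shifts: Qs = 2(P − 27) + 187.
New equilibrium: buyers pay 50, suppliers receive 23, Q = 233. (Wedge: Pb − Ps = 27.)
Burden on buyers: 18; on suppliers: 9. (They sum to 27.)
The less price-elastic side of the market bears the larger share of a per-unit tax.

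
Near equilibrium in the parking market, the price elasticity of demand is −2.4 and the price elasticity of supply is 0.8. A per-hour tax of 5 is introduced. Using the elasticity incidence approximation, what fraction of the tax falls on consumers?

Incidence ratio: consumers' share ≈ εs / (εs + |εd|) = 0.8 / (0.8 + 2.4) = 0.25.
Supply is the less elastic side, so consumers bear the smaller share.

Consumers' share ≈ 0.25.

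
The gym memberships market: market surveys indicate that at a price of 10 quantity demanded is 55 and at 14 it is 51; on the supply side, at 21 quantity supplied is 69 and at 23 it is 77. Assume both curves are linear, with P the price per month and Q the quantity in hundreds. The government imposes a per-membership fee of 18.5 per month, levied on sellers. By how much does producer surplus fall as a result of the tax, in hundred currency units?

Producer surplus falls by 153.92 hundred.

Demand slope: (51 − 55)/(14 − 10) = -1, so Qd = 65 − P.
Supply slope: (77 − 69)/(23 − 21) = 4, so Qs = 4P − 15.
Before the tax: set 65 − P = 4P − 15 → P* = 16, Q* = 49.
With the tax collected from sellers, supply shifts: Qs = 4(P − 18.5) − 15.
New equilibrium: buyers pay 30.8, sellers receive 12.3, Q = 34.2. (Wedge: Pb − Ps = 18.5.)
ΔPS is the trapezoid between Q = 34.2 and Q = 49 of height 3.7: ½ · (49 + 34.2) · 3.7 = 153.92.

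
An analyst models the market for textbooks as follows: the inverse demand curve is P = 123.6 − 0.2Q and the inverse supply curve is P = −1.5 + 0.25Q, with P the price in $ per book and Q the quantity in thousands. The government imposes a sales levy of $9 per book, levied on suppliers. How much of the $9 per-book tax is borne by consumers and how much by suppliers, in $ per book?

Consumers bear $4 per book; suppliers bear $5 per book.

Rewrite in direct form: Qd = 618 − 5P and Qs = 4P + 6.
Before the tax: set 618 − 5P = 4P + 6 → P* = $68, Q* = 278.
With the tax collected from suppliers, supply shifts: Qs = 4(P − 9) + 6.
New equilibrium: consumers pay $72, suppliers receive $63, Q = 258. (Wedge: Pb − Ps = 9.)
Burden on consumers: $4; on suppliers: $5. (They sum to $9.)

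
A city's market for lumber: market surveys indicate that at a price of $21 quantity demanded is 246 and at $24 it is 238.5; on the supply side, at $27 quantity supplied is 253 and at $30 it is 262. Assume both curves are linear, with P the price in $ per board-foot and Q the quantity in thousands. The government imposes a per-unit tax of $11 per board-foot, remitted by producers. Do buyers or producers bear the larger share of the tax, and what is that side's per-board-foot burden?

Demand slope: (238.5 − 246)/(24 − 21) = -2.5, so Qd = 298.5 − 2.5P.
Supply slope: (262 − 253)/(30 − 27) = 3, so Qs = 3P + 172.
Before the tax: set 298.5 − 2.5P = 3P + 172 → P* = $23, Q* = 241.
With the tax collected from producers, supply shifts: Qs = 3(P − 11) + 172.
Solving gives Q = 226 with buyers paying $29 and producers receiving $18 (the $11 wedge).
Per-board-foot burden: buyers $6, producers $5.
Buyers take the larger share because demand is less price-elastic here (demand slope 2.5 vs supply slope 3).
The less price-elastic side of the market bears the larger share of a per-unit tax.

Buyers bear the larger share: $6 per board-foot.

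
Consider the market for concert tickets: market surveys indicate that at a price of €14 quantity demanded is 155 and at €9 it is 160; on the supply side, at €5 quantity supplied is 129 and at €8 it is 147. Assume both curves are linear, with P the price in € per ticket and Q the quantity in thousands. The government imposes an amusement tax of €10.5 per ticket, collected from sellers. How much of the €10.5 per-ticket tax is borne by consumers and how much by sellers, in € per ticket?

Consumers bear €9 per ticket; sellers bear €1.5 per ticket.

Demand slope: (160 − 155)/(9 − 14) = -1, so Qd = 169 − P.
Supply slope: (147 − 129)/(8 − 5) = 6, so Qs = 6P + 99.
Before the tax: set 169 − P = 6P + 99 → P* = €10, Q* = 159.
With the tax collected from sellers, supply shifts: Qs = 6(P − 10.5) + 99.
Solving gives Q = 150 with consumers paying €19 and sellers receiving €8.5 (the €10.5 wedge).
Burden on consumers: €9; on sellers: €1.5. (They sum to €10.5.)
The less price-elastic side of the market bears the larger share of a per-unit tax.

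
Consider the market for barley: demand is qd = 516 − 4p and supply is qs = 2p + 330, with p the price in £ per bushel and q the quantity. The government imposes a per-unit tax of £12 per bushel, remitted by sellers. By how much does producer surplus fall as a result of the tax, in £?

Producer surplus falls by £3072.

Before the tax: set 516 − 4p = 2p + 330 → p* = £31, q* = 392.
With the tax collected from sellers, supply shifts: qs = 2(p − 12) + 330.
Solving gives q = 376 with consumers paying £35 and sellers receiving £23 (the £12 wedge).
ΔPS is the trapezoid between Q = 376 and Q = 392 of height £8: ½ · (392 + 376) · 8 = £3072.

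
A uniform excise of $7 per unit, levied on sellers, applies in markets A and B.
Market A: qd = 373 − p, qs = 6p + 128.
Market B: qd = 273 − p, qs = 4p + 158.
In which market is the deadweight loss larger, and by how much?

Market A: pre-tax p* = $35, q* = 338; post-tax q = 332; deadweight loss = $21.
Market B: pre-tax p* = $23, q* = 250; post-tax q = 244.4; deadweight loss = $19.6.
Difference: $21 vs $19.6 → market A is larger by $1.4.

Market A, by $1.4.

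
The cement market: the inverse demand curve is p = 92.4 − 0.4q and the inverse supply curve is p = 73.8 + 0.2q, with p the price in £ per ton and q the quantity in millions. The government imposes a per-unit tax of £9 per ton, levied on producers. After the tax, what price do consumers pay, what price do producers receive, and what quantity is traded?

Consumers pay £86; producers receive £77; quantity = 16.

Inverting to q(p) form: qd = 231 − 2.5p; qs = 5p − 369.
Before the tax: set 231 − 2.5p = 5p − 369 → p* = £80, q* = 31.
With the tax collected from producers, supply shifts: qs = 5(p − 9) − 369.
New equilibrium: consumers pay £86, producers receive £77, q = 16. (Wedge: pb − ps = 9.)
The less price-elastic side of the market bears the larger share of a per-unit tax.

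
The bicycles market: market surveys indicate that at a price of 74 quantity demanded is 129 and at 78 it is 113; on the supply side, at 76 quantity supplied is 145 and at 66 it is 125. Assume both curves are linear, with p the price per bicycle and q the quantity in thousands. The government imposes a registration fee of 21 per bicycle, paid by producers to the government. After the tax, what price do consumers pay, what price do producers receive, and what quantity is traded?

Demand slope: (113 − 129)/(78 − 74) = -4, so qd = 425 − 4p.
Supply slope: (125 − 145)/(66 − 76) = 2, so qs = 2p − 7.
Without the tax, 425 − 4p = 2p − 7 gives 6p = 432, so p* = 72 and q* = 137.
With the tax collected from producers, supply shifts: qs = 2(p − 21) − 7.
Solving gives q = 109 with consumers paying 79 and producers receiving 58 (the 21 wedge).

Consumers pay 79; producers receive 58; quantity = 109.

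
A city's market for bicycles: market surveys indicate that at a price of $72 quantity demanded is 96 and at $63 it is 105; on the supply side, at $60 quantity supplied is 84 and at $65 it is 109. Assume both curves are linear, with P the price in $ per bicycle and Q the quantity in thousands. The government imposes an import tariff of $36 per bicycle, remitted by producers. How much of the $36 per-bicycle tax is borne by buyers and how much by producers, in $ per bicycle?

Demand slope: (105 − 96)/(63 − 72) = -1, so Qd = 168 − P.
Supply slope: (109 − 84)/(65 − 60) = 5, so Qs = 5P − 216.
Before the tax: set 168 − P = 5P − 216 → P* = $64, Q* = 104.
With the tax collected from producers, supply shifts: Qs = 5(P − 36) − 216.
Solving gives Q = 74 with buyers paying $94 and producers receiving $58 (the $36 wedge).
Burden on buyers: $30; on producers: $6. (They sum to $36.)
The less price-elastic side of the market bears the larger share of a per-unit tax.

Buyers bear $30 per bicycle; producers bear $6 per bicycle.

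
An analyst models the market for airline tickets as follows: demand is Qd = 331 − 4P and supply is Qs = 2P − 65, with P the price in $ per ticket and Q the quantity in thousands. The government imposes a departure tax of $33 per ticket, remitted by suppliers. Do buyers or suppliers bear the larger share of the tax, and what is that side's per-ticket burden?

Suppliers bear the larger share: $22 per ticket.

Without the tax, 331 − 4P = 2P − 65 gives 6P = 396, so P* = $66 and Q* = 67.
With the tax collected from suppliers, supply shifts: Qs = 2(P − 33) − 65.
Solving gives Q = 23 with buyers paying $77 and suppliers receiving $44 (the $33 wedge).
Per-ticket burden: buyers $11, suppliers $22.
Suppliers take the larger share because supply is less price-elastic here (demand slope 4 vs supply slope 2).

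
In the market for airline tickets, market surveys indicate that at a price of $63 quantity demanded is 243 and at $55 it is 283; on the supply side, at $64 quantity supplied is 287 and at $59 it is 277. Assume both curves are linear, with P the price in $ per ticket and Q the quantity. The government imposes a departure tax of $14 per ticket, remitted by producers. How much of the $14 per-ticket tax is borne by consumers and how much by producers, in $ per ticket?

Consumers bear $4 per ticket; producers bear $10 per ticket.

Demand slope: (283 − 243)/(55 − 63) = -5, so Qd = 558 − 5P.
Supply slope: (277 − 287)/(59 − 64) = 2, so Qs = 2P + 159.
Without the tax, 558 − 5P = 2P + 159 gives 7P = 399, so P* = $57 and Q* = 273.
With the tax collected from producers, supply shifts: Qs = 2(P − 14) + 159.
New equilibrium: consumers pay $61, producers receive $47, Q = 253. (Wedge: Pb − Ps = 14.)
Burden on consumers: $4; on producers: $10. (They sum to $14.)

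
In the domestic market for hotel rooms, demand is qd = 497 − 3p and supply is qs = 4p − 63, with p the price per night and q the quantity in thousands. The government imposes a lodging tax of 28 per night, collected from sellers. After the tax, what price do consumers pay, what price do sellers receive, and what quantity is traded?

Consumers pay 96; sellers receive 68; quantity = 209.

Before the tax: set 497 − 3p = 4p − 63 → p* = 80, q* = 257.
With the tax collected from sellers, supply shifts: qs = 4(p − 28) − 63.
New equilibrium: consumers pay 96, sellers receive 68, q = 209. (Wedge: pb − ps = 28.)
The less price-elastic side of the market bears the larger share of a per-unit tax.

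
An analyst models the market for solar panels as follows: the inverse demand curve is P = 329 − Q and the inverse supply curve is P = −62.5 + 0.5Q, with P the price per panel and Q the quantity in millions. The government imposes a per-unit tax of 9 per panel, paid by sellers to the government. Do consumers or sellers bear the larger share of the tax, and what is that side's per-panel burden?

Inverting to Q(P) form: Qd = 329 − P; Qs = 2P + 125.
Without the tax, 329 − P = 2P + 125 gives 3P = 204, so P* = 68 and Q* = 261.
With the tax collected from sellers, supply shifts: Qs = 2(P − 9) + 125.
Solving gives Q = 255 with consumers paying 74 and sellers receiving 65 (the 9 wedge).
Per-panel burden: consumers 6, sellers 3.
Consumers take the larger share because demand is less price-elastic here (demand slope 1 vs supply slope 2).
The less price-elastic side of the market bears the larger share of a per-unit tax.

Consumers bear the larger share: 6 per panel.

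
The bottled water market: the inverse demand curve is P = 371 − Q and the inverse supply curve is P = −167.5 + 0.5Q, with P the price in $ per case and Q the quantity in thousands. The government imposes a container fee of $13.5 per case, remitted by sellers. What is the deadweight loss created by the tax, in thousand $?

Deadweight loss = $60.75 thousand.

Inverting to Q(P) form: Qd = 371 − P; Qs = 2P + 335.
Before the tax: set 371 − P = 2P + 335 → P* = $12, Q* = 359.
With the tax collected from sellers, supply shifts: Qs = 2(P − 13.5) + 335.
New equilibrium: buyers pay $21, sellers receive $7.5, Q = 350. (Wedge: Pb − Ps = 13.5.)
Quantity falls by |ΔQ| = |359 − 350| = 9.
DWL = ½ · t · |ΔQ| = ½ · 13.5 · 9 = $60.75.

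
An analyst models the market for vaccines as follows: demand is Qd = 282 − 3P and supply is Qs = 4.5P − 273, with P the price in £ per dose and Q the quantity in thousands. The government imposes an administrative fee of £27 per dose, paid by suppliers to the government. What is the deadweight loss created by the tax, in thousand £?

Deadweight loss = £656.1 thousand.

Without the tax, 282 − 3P = 4.5P − 273 gives 7.5P = 555, so P* = £74 and Q* = 60.
With the tax collected from suppliers, supply shifts: Qs = 4.5(P − 27) − 273.
New equilibrium: consumers pay £90.2, suppliers receive £63.2, Q = 11.4. (Wedge: Pb − Ps = 27.)
Quantity falls by |ΔQ| = |60 − 11.4| = 48.6.
DWL = ½ · t · |ΔQ| = ½ · 27 · 48.6 = £656.1.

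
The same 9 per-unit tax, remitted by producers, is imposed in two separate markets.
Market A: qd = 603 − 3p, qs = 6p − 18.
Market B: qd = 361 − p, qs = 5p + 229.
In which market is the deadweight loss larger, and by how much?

Market A: pre-tax p* = 69, q* = 396; post-tax q = 378; deadweight loss = 81.
Market B: pre-tax p* = 22, q* = 339; post-tax q = 331.5; deadweight loss = 33.75.
Difference: 81 vs 33.75 → market A is larger by 47.25.

Market A, by 47.25.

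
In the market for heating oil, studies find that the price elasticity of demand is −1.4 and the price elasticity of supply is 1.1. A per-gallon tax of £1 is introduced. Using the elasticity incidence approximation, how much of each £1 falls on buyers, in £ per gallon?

Buyers bear ≈ £0.44 per gallon.

Incidence ratio: buyers' share ≈ εs / (εs + |εd|) = 1.1 / (1.1 + 1.4) = 0.44.
So buyers bear ≈ 0.44 × £1 = £0.44; sellers bear £0.56.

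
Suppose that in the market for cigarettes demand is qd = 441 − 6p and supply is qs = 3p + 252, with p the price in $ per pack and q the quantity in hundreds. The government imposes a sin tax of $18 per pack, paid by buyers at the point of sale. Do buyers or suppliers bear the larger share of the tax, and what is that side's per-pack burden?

Without the tax, 441 − 6p = 3p + 252 gives 9p = 189, so p* = $21 and q* = 315.
With the tax collected from buyers, demand (in seller-price terms) shifts: qd = 441 − 6(p + 18).
Solving gives q = 279 with buyers paying $27 and suppliers receiving $9 (the $18 wedge).
Per-pack burden: buyers $6, suppliers $12.
Suppliers take the larger share because supply is less price-elastic here (demand slope 6 vs supply slope 3).
The less price-elastic side of the market bears the larger share of a per-unit tax.

Suppliers bear the larger share: $12 per pack.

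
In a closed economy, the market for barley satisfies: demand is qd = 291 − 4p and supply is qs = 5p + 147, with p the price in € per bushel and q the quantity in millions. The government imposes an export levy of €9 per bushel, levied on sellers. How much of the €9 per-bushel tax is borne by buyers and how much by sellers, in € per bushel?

Buyers bear €5 per bushel; sellers bear €4 per bushel.

Before the tax: set 291 − 4p = 5p + 147 → p* = €16, q* = 227.
With the tax collected from sellers, supply shifts: qs = 5(p − 9) + 147.
Solving gives q = 207 with buyers paying €21 and sellers receiving €12 (the €9 wedge).
Burden on buyers: €5; on sellers: €4. (They sum to €9.)
The less price-elastic side of the market bears the larger share of a per-unit tax.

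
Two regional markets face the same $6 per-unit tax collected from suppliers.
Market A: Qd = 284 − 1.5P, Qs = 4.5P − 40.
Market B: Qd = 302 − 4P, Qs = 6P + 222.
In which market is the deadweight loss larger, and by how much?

Market B, by $22.95.

Market A: pre-tax P* = $54, Q* = 203; post-tax Q = 196.25; deadweight loss = $20.25.
Market B: pre-tax P* = $8, Q* = 270; post-tax Q = 255.6; deadweight loss = $43.2.
Difference: $20.25 vs $43.2 → market B is larger by $22.95.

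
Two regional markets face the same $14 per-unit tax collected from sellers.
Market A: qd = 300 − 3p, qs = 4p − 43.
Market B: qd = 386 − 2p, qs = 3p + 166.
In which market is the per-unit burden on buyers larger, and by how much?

Market A: pre-tax p* = $49, q* = 153; post-tax q = 129; per-unit burden on buyers = $8.
Market B: pre-tax p* = $44, q* = 298; post-tax q = 281.2; per-unit burden on buyers = $8.4.
Difference: $8 vs $8.4 → market B is larger by $0.4.

Market B, by $0.4.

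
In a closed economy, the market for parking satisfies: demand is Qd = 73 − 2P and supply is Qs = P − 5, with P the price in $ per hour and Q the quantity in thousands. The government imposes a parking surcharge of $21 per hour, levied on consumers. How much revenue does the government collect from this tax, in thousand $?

Tax revenue = $147 thousand.

Without the tax, 73 − 2P = P − 5 gives 3P = 78, so P* = $26 and Q* = 21.
With the tax collected from consumers, demand (in seller-price terms) shifts: Qd = 73 − 2(P + 21).
New equilibrium: consumers pay $33, sellers receive $12, Q = 7. (Wedge: Pb − Ps = 21.)
Revenue = t · Q = 21 · 7 = $147.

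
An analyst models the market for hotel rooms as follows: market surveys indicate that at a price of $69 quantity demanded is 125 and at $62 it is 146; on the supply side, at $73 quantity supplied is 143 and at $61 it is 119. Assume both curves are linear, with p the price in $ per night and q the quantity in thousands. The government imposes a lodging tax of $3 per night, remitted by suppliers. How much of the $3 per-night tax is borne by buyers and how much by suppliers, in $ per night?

Demand slope: (146 − 125)/(62 − 69) = -3, so qd = 332 − 3p.
Supply slope: (119 − 143)/(61 − 73) = 2, so qs = 2p − 3.
Without the tax, 332 − 3p = 2p − 3 gives 5p = 335, so p* = $67 and q* = 131.
With the tax collected from suppliers, supply shifts: qs = 2(p − 3) − 3.
Solving gives q = 127.4 with buyers paying $68.2 and suppliers receiving $65.2 (the $3 wedge).
Burden on buyers: $1.2; on suppliers: $1.8. (They sum to $3.)

Buyers bear $1.2 per night; suppliers bear $1.8 per night.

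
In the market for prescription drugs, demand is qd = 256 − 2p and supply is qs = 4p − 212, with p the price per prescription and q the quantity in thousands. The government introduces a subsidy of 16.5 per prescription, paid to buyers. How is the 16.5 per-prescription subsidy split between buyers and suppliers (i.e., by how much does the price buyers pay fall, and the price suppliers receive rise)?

Without the subsidy, 256 − 2p = 4p − 212 gives 6p = 468, so p* = 78 and q* = 100.
With a per-unit subsidy paid to buyers, each effectively pays p − 16.5, so demand becomes qd = 256 − 2(p − 16.5).
New equilibrium: buyers pay 67, suppliers receive 83.5, q = 122. (Wedge: pb − ps = −16.5.)
Gain to buyers: 11; to suppliers: 5.5. (They sum to 16.5.)

Buyers gain 11 per prescription; suppliers gain 5.5 per prescription.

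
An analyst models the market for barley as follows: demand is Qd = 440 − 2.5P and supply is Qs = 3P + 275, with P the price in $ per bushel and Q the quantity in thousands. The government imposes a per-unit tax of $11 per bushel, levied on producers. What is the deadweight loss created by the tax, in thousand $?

Before the tax: set 440 − 2.5P = 3P + 275 → P* = $30, Q* = 365.
With the tax collected from producers, supply shifts: Qs = 3(P − 11) + 275.
Solving gives Q = 350 with consumers paying $36 and producers receiving $25 (the $11 wedge).
Quantity falls by |ΔQ| = |365 − 350| = 15.
DWL = ½ · t · |ΔQ| = ½ · 11 · 15 = $82.5.

Deadweight loss = $82.5 thousand.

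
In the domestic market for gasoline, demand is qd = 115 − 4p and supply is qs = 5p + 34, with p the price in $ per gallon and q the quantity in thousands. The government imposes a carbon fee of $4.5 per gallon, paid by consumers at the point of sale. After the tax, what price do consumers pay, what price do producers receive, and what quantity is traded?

Consumers pay $11.5; producers receive $7; quantity = 69.

Before the tax: set 115 − 4p = 5p + 34 → p* = $9, q* = 79.
With the tax collected from consumers, demand (in seller-price terms) shifts: qd = 115 − 4(p + 4.5).
New equilibrium: consumers pay $11.5, producers receive $7, q = 69. (Wedge: pb − ps = 4.5.)
The less price-elastic side of the market bears the larger share of a per-unit tax.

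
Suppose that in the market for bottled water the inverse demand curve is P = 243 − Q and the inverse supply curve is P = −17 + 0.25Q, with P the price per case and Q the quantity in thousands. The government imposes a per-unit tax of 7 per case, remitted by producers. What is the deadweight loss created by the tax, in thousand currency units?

Rewrite in direct form: Qd = 243 − P and Qs = 4P + 68.
Before the tax: set 243 − P = 4P + 68 → P* = 35, Q* = 208.
With the tax collected from producers, supply shifts: Qs = 4(P − 7) + 68.
Solving gives Q = 202.4 with buyers paying 40.6 and producers receiving 33.6 (the 7 wedge).
Quantity falls by |ΔQ| = |208 − 202.4| = 5.6.
DWL = ½ · t · |ΔQ| = ½ · 7 · 5.6 = 19.6.

Deadweight loss = 19.6 thousand.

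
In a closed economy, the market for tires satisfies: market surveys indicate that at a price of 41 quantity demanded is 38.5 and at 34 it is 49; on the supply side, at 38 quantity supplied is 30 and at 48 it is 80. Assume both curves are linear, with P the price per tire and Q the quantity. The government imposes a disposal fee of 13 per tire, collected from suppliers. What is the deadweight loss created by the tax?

Deadweight loss = 97.5.

Demand slope: (49 − 38.5)/(34 − 41) = -1.5, so Qd = 100 − 1.5P.
Supply slope: (80 − 30)/(48 − 38) = 5, so Qs = 5P − 160.
Without the tax, 100 − 1.5P = 5P − 160 gives 6.5P = 260, so P* = 40 and Q* = 40.
With the tax collected from suppliers, supply shifts: Qs = 5(P − 13) − 160.
New equilibrium: buyers pay 50, suppliers receive 37, Q = 25. (Wedge: Pb − Ps = 13.)
Quantity falls by |ΔQ| = |40 − 25| = 15.
DWL = ½ · t · |ΔQ| = ½ · 13 · 15 = 97.5.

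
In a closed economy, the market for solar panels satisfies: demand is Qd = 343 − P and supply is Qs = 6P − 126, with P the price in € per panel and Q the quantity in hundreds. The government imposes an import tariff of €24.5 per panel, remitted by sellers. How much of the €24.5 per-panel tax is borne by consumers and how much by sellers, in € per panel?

Consumers bear €21 per panel; sellers bear €3.5 per panel.

Before the tax: set 343 − P = 6P − 126 → P* = €67, Q* = 276.
With the tax collected from sellers, supply shifts: Qs = 6(P − 24.5) − 126.
Solving gives Q = 255 with consumers paying €88 and sellers receiving €63.5 (the €24.5 wedge).
Burden on consumers: €21; on sellers: €3.5. (They sum to €24.5.)
The less price-elastic side of the market bears the larger share of a per-unit tax.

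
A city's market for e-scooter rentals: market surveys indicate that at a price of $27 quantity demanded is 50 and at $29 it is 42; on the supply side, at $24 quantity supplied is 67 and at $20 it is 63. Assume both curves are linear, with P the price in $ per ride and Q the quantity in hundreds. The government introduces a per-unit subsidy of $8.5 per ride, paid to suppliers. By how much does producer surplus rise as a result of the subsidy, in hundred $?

Producer surplus rises by $471.92 hundred.

Demand slope: (42 − 50)/(29 − 27) = -4, so Qd = 158 − 4P.
Supply slope: (63 − 67)/(20 − 24) = 1, so Qs = P + 43.
Without the subsidy, 158 − 4P = P + 43 gives 5P = 115, so P* = $23 and Q* = 66.
With a per-unit subsidy paid to suppliers, each receives P + 8.5 per unit sold, so supply becomes Qs = (P + 8.5) + 43.
Solving gives Q = 72.8 with consumers paying $21.3 and suppliers receiving $29.8 (the $8.5 wedge).
ΔPS is the trapezoid between Q = 72.8 and Q = 66 of height $6.8: ½ · (66 + 72.8) · 6.8 = $471.92.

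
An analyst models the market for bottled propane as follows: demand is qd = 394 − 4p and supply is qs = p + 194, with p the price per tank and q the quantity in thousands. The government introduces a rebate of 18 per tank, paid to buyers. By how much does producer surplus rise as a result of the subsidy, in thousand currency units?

Before the subsidy: set 394 − 4p = p + 194 → p* = 40, q* = 234.
With a per-unit subsidy paid to buyers, each effectively pays p − 18, so demand becomes qd = 394 − 4(p − 18).
Solving gives q = 248.4 with buyers paying 36.4 and producers receiving 54.4 (the 18 wedge).
ΔPS is the trapezoid between Q = 248.4 and Q = 234 of height 14.4: ½ · (234 + 248.4) · 14.4 = 3473.28.

Producer surplus rises by 3473.28 thousand.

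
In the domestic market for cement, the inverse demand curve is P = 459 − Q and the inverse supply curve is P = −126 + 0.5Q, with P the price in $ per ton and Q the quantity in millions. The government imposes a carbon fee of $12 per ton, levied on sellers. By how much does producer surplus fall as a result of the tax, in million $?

Producer surplus falls by $1544 million.

Inverting to Q(P) form: Qd = 459 − P; Qs = 2P + 252.
Before the tax: set 459 − P = 2P + 252 → P* = $69, Q* = 390.
With the tax collected from sellers, supply shifts: Qs = 2(P − 12) + 252.
New equilibrium: buyers pay $77, sellers receive $65, Q = 382. (Wedge: Pb − Ps = 12.)
ΔPS is the trapezoid between Q = 382 and Q = 390 of height $4: ½ · (390 + 382) · 4 = $1544.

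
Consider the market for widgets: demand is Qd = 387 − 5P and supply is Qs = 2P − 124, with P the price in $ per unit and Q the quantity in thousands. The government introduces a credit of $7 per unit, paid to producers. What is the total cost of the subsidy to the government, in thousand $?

Government outlay = $224 thousand.

Before the subsidy: set 387 − 5P = 2P − 124 → P* = $73, Q* = 22.
With a per-unit subsidy paid to producers, each receives P + 7 per unit sold, so supply becomes Qs = 2(P + 7) − 124.
New equilibrium: buyers pay $71, producers receive $78, Q = 32. (Wedge: Pb − Ps = −7.)
Outlay = t · Q = 7 · 32 = $224.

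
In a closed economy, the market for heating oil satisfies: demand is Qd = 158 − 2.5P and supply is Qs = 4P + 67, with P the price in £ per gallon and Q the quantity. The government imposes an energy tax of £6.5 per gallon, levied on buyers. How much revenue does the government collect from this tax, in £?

Without the tax, 158 − 2.5P = 4P + 67 gives 6.5P = 91, so P* = £14 and Q* = 123.
With the tax collected from buyers, demand (in seller-price terms) shifts: Qd = 158 − 2.5(P + 6.5).
New equilibrium: buyers pay £18, suppliers receive £11.5, Q = 113. (Wedge: Pb − Ps = 6.5.)
Revenue = t · Q = 6.5 · 113 = £734.5.

Tax revenue = £734.5.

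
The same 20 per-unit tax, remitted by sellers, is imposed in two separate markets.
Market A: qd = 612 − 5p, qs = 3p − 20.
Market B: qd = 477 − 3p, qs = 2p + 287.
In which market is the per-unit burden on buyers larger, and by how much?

Market B, by 0.5.

Market A: pre-tax p* = 79, q* = 217; post-tax q = 179.5; per-unit burden on buyers = 7.5.
Market B: pre-tax p* = 38, q* = 363; post-tax q = 339; per-unit burden on buyers = 8.
Difference: 7.5 vs 8 → market B is larger by 0.5.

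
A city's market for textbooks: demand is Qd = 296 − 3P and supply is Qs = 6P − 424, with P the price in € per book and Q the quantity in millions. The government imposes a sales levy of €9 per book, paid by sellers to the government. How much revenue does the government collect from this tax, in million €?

Tax revenue = €342 million.

Before the tax: set 296 − 3P = 6P − 424 → P* = €80, Q* = 56.
With the tax collected from sellers, supply shifts: Qs = 6(P − 9) − 424.
Solving gives Q = 38 with buyers paying €86 and sellers receiving €77 (the €9 wedge).
Revenue = t · Q = 9 · 38 = €342.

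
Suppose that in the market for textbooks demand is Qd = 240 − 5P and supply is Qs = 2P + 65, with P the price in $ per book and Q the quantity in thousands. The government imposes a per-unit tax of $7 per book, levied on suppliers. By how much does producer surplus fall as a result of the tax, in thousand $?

Without the tax, 240 − 5P = 2P + 65 gives 7P = 175, so P* = $25 and Q* = 115.
With the tax collected from suppliers, supply shifts: Qs = 2(P − 7) + 65.
Solving gives Q = 105 with consumers paying $27 and suppliers receiving $20 (the $7 wedge).
ΔPS is the trapezoid between Q = 105 and Q = 115 of height $5: ½ · (115 + 105) · 5 = $550.

Producer surplus falls by $550 thousand.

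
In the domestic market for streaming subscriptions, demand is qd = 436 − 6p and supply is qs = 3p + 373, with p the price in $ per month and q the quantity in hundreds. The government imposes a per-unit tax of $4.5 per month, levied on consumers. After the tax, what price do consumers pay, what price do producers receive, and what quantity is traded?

Without the tax, 436 − 6p = 3p + 373 gives 9p = 63, so p* = $7 and q* = 394.
With the tax collected from consumers, demand (in seller-price terms) shifts: qd = 436 − 6(p + 4.5).
Solving gives q = 385 with consumers paying $8.5 and producers receiving $4 (the $4.5 wedge).

Consumers pay $8.5; producers receive $4; quantity = 385.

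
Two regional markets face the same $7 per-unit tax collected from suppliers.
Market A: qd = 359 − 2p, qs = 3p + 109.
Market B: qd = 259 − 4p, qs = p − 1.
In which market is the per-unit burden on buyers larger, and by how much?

Market A, by $2.8.

Market A: pre-tax p* = $50, q* = 259; post-tax q = 250.6; per-unit burden on buyers = $4.2.
Market B: pre-tax p* = $52, q* = 51; post-tax q = 45.4; per-unit burden on buyers = $1.4.
Difference: $4.2 vs $1.4 → market A is larger by $2.8.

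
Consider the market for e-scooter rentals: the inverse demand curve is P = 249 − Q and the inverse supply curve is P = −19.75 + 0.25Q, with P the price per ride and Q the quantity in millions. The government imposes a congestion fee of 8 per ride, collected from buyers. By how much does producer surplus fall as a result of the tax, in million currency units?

Producer surplus falls by 338.88 million.

Rewrite in direct form: Qd = 249 − P and Qs = 4P + 79.
Before the tax: set 249 − P = 4P + 79 → P* = 34, Q* = 215.
With the tax collected from buyers, demand (in seller-price terms) shifts: Qd = 249 − (P + 8).
Solving gives Q = 208.6 with buyers paying 40.4 and sellers receiving 32.4 (the 8 wedge).
ΔPS is the trapezoid between Q = 208.6 and Q = 215 of height 1.6: ½ · (215 + 208.6) · 1.6 = 338.88.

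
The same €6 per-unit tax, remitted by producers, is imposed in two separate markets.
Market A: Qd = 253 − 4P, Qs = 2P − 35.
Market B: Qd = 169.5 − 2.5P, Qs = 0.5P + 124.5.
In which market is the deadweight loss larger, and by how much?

Market A: pre-tax P* = €48, Q* = 61; post-tax Q = 53; deadweight loss = €24.
Market B: pre-tax P* = €15, Q* = 132; post-tax Q = 129.5; deadweight loss = €7.5.
Difference: €24 vs €7.5 → market A is larger by €16.5.

Market A, by €16.5.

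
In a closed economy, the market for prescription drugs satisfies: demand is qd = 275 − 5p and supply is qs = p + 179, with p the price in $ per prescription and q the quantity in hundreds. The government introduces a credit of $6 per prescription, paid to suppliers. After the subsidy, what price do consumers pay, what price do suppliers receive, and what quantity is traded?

Before the subsidy: set 275 − 5p = p + 179 → p* = $16, q* = 195.
With a per-unit subsidy paid to suppliers, each receives p + 6 per unit sold, so supply becomes qs = (p + 6) + 179.
New equilibrium: consumers pay $15, suppliers receive $21, q = 200. (Wedge: pb − ps = −6.)

Consumers pay $15; suppliers receive $21; quantity = 200.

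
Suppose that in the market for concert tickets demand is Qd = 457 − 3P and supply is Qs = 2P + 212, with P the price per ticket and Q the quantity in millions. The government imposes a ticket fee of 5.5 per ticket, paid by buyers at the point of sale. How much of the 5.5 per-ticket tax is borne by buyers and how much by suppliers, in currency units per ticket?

Buyers bear 2.2 per ticket; suppliers bear 3.3 per ticket.

Before the tax: set 457 − 3P = 2P + 212 → P* = 49, Q* = 310.
With the tax collected from buyers, demand (in seller-price terms) shifts: Qd = 457 − 3(P + 5.5).
New equilibrium: buyers pay 51.2, suppliers receive 45.7, Q = 303.4. (Wedge: Pb − Ps = 5.5.)
Burden on buyers: 2.2; on suppliers: 3.3. (They sum to 5.5.)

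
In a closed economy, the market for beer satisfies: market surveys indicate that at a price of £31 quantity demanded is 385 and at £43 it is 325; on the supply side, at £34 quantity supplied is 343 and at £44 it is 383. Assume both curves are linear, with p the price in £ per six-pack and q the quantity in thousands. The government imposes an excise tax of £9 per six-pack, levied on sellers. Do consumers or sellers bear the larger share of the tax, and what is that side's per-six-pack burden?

Sellers bear the larger share: £5 per six-pack.

Demand slope: (325 − 385)/(43 − 31) = -5, so qd = 540 − 5p.
Supply slope: (383 − 343)/(44 − 34) = 4, so qs = 4p + 207.
Before the tax: set 540 − 5p = 4p + 207 → p* = £37, q* = 355.
With the tax collected from sellers, supply shifts: qs = 4(p − 9) + 207.
Solving gives q = 335 with consumers paying £41 and sellers receiving £32 (the £9 wedge).
Per-six-pack burden: consumers £4, sellers £5.
Sellers take the larger share because supply is less price-elastic here (demand slope 5 vs supply slope 4).
The less price-elastic side of the market bears the larger share of a per-unit tax.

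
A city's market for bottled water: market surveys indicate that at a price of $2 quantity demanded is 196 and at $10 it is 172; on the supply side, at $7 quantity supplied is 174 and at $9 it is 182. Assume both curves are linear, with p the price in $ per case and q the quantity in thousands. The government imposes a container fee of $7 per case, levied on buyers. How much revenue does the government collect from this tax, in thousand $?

Demand slope: (172 − 196)/(10 − 2) = -3, so qd = 202 − 3p.
Supply slope: (182 − 174)/(9 − 7) = 4, so qs = 4p + 146.
Before the tax: set 202 − 3p = 4p + 146 → p* = $8, q* = 178.
With the tax collected from buyers, demand (in seller-price terms) shifts: qd = 202 − 3(p + 7).
New equilibrium: buyers pay $12, sellers receive $5, q = 166. (Wedge: pb − ps = 7.)
Revenue = t · Q = 7 · 166 = $1162.

Tax revenue = $1162 thousand.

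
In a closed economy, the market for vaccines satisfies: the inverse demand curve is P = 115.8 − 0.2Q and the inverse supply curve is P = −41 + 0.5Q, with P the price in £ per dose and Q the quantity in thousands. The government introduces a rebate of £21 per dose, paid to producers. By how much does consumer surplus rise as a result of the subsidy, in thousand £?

Consumer surplus rises by £1434 thousand.

Rewrite in direct form: Qd = 579 − 5P and Qs = 2P + 82.
Before the subsidy: set 579 − 5P = 2P + 82 → P* = £71, Q* = 224.
With a per-unit subsidy paid to producers, each receives P + 21 per unit sold, so supply becomes Qs = 2(P + 21) + 82.
New equilibrium: consumers pay £65, producers receive £86, Q = 254. (Wedge: Pb − Ps = −21.)
ΔCS is the trapezoid between Q = 254 and Q = 224 of height £6: ½ · (224 + 254) · 6 = £1434.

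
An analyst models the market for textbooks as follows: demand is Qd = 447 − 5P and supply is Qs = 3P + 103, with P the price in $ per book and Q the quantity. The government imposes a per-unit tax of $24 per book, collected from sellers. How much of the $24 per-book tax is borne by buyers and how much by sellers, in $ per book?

Without the tax, 447 − 5P = 3P + 103 gives 8P = 344, so P* = $43 and Q* = 232.
With the tax collected from sellers, supply shifts: Qs = 3(P − 24) + 103.
New equilibrium: buyers pay $52, sellers receive $28, Q = 187. (Wedge: Pb − Ps = 24.)
Burden on buyers: $9; on sellers: $15. (They sum to $24.)

Buyers bear $9 per book; sellers bear $15 per book.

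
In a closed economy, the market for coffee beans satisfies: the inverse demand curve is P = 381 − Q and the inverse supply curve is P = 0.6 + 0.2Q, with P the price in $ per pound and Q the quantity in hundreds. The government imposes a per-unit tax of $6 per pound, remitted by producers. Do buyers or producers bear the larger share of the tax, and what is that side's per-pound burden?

Inverting to Q(P) form: Qd = 381 − P; Qs = 5P − 3.
Before the tax: set 381 − P = 5P − 3 → P* = $64, Q* = 317.
With the tax collected from producers, supply shifts: Qs = 5(P − 6) − 3.
New equilibrium: buyers pay $69, producers receive $63, Q = 312. (Wedge: Pb − Ps = 6.)
Per-pound burden: buyers $5, producers $1.
Buyers take the larger share because demand is less price-elastic here (demand slope 1 vs supply slope 5).

Buyers bear the larger share: $5 per pound.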